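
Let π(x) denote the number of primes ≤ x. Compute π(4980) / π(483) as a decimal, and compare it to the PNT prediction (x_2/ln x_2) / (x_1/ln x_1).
π(4980)/π(483) = 666/92 ≈ 7.2391;  PNT prediction ≈ 7.4848.

π(483) = 92 and π(4980) = 666, so π(4980)/π(483) ≈ 7.2391. The PNT-predicted ratio is (4980/ln(4980)) / (483/ln(483)) ≈ 7.4848. The two agree to within a few percent, as expected.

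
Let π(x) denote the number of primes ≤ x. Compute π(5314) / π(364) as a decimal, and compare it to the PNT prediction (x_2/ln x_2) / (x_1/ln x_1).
π(5314)/π(364) = 704/72 ≈ 9.7778;  PNT prediction ≈ 10.0363.

π(364) = 72 and π(5314) = 704, so π(5314)/π(364) ≈ 9.7778. The PNT-predicted ratio is (5314/ln(5314)) / (364/ln(364)) ≈ 10.0363. The two agree to within a few percent, as expected.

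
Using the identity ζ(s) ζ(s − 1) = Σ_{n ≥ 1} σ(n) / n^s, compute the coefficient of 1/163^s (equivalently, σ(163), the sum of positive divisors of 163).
σ(163) = 164

In the product (Σ m^0/m^s)(Σ k / k^s) = Σ (Σ_{d | n} d) / n^s, the coefficient of 1/n^s is σ(n) = Σ_{d | n} d. For n = 163, divisors are [1, 163]; summing: σ(163) = 164.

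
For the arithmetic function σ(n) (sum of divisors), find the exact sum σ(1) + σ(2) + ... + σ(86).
Σ_{n ≤ 86} σ(n) = 6109

Compute σ(n) for each 1 ≤ n ≤ 86: σ(1) = 1, σ(2) = 3, σ(3) = 4, σ(4) = 7, σ(5) = 6, σ(6) = 12, σ(7) = 8, σ(8) = 15, σ(9) = 13, σ(10) = 18, σ(11) = 12, σ(12) = 28, σ(13) = 14, σ(14) = 24, σ(15) = 24, σ(16) = 31, σ(17) = 18, σ(18) = 39, σ(19) = 20, σ(20) = 42, σ(21) = 32, σ(22) = 36, σ(23) = 24, σ(24) = 60, σ(25) = 31, σ(26) = 42, σ(27) = 40, σ(28) = 56, σ(29) = 30, σ(30) = 72, σ(31) = 32, σ(32) = 63, σ(33) = 48, σ(34) = 54, σ(35) = 48, σ(36) = 91, σ(37) = 38, σ(38) = 60, σ(39) = 56, σ(40) = 90, σ(41) = 42, σ(42) = 96, σ(43) = 44, σ(44) = 84, σ(45) = 78, σ(46) = 72, σ(47) = 48, σ(48) = 124, σ(49) = 57, σ(50) = 93, σ(51) = 72, σ(52) = 98, σ(53) = 54, σ(54) = 120, σ(55) = 72, σ(56) = 120, σ(57) = 80, σ(58) = 90, σ(59) = 60, σ(60) = 168, σ(61) = 62, σ(62) = 96, σ(63) = 104, σ(64) = 127, σ(65) = 84, σ(66) = 144, σ(67) = 68, σ(68) = 126, σ(69) = 96, σ(70) = 144, σ(71) = 72, σ(72) = 195, σ(73) = 74, σ(74) = 114, σ(75) = 124, σ(76) = 140, σ(77) = 96, σ(78) = 168, σ(79) = 80, σ(80) = 186, σ(81) = 121, σ(82) = 126, σ(83) = 84, σ(84) = 224, σ(85) = 108, σ(86) = 132. Summing all 86 values: 6109. (Average order: Σ_{n ≤ x} σ(n) ~ (π²/12) x². For x = 86, (π²/12)·86² ≈ 6082.97.)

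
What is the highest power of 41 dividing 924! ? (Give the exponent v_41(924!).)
v_41(924!) = 22

Legendre's formula: v_p(n!) = Σ_{k ≥ 1} ⌊n / p^k⌋. For p = 41, n = 924, the terms are:
  ⌊924/41^1⌋ = ⌊924/41⌋ = 22
(the next term ⌊924/41^2⌋ = 0, terminating the sum). Summing: v_41(924!) = 22 = 22.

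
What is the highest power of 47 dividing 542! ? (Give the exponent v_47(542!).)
v_47(542!) = 11

Legendre's formula: v_p(n!) = Σ_{k ≥ 1} ⌊n / p^k⌋. For p = 47, n = 542, the terms are:
  ⌊542/47^1⌋ = ⌊542/47⌋ = 11
(the next term ⌊542/47^2⌋ = 0, terminating the sum). Summing: v_47(542!) = 11 = 11.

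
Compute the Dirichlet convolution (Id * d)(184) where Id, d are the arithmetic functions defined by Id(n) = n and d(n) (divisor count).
(Id * d)(184) = 650

Divisors of 184: [1, 2, 4, 8, 23, 46, 92, 184]. For each d | 184:
  d = 1: Id(1) · d(184/1) = 1 · 8 = 8
  d = 2: Id(2) · d(184/2) = 2 · 6 = 12
  d = 4: Id(4) · d(184/4) = 4 · 4 = 16
  d = 8: Id(8) · d(184/8) = 8 · 2 = 16
  d = 23: Id(23) · d(184/23) = 23 · 4 = 92
  d = 46: Id(46) · d(184/46) = 46 · 3 = 138
  d = 92: Id(92) · d(184/92) = 92 · 2 = 184
  d = 184: Id(184) · d(184/184) = 184 · 1 = 184
Summing: (Id * d)(184) = 8 + 12 + 16 + 16 + 92 + 138 + 184 + 184 = 650.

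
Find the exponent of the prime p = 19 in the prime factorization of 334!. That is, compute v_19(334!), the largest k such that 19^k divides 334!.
v_19(334!) = 17

Legendre's formula: v_p(n!) = Σ_{k ≥ 1} ⌊n / p^k⌋. For p = 19, n = 334, the terms are:
  ⌊334/19^1⌋ = ⌊334/19⌋ = 17
(the next term ⌊334/19^2⌋ = 0, terminating the sum). Summing: v_19(334!) = 17 = 17.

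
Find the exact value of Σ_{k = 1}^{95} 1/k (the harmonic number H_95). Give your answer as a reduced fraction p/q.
H_95 = 3691835092344109255246562280652279367381/718766754945489455304472257065075294400

Direct summation: H_95 = 1 + 1/2 + ... + 1/95. The least common denominator is lcm(1, ..., 95) = 718766754945489455304472257065075294400; over this denominator the numerator is 718766754945489455304472257065075294400 + 359383377472744727652236128532537647200 + 239588918315163151768157419021691764800 + 179691688736372363826118064266268823600 + 143753350989097891060894451413015058880 + 119794459157581575884078709510845882400 + 102680964992212779329210322437867899200 + 89845844368186181913059032133134411800 + 79862972771721050589385806340563921600 + 71876675494548945530447225706507529440 + 65342432267771768664042932460461390400 + 59897229578790787942039354755422941200 + 55289750380422265792651712081928868800 + 51340482496106389664605161218933949600 + 47917783663032630353631483804338352960 + 44922922184093090956529516066567205900 + 42280397349734673841439544533239723200 + 39931486385860525294692903170281960800 + 37829829207657339752866960898161857600 + 35938337747274472765223612853253764720 + 34226988330737593109736774145955966400 + 32671216133885884332021466230230695200 + 31250728475890845882803141611525012800 + 29948614789395393971019677377711470600 + 28750670197819578212178890282603011776 + 27644875190211132896325856040964434400 + 26620990923907016863128602113521307200 + 25670241248053194832302580609466974800 + 24785060515361705355326629553968113600 + 23958891831516315176815741902169176480 + 23186024353080305009821685711776622400 + 22461461092046545478264758033283602950 + 21780810755923922888014310820153796800 + 21140198674867336920719772266619861600 + 20536192998442555865842064487573579840 + 19965743192930262647346451585140980400 + 19426128512040255548769520461218251200 + 18914914603828669876433480449080928800 + 18429916793474088597550570693976289600 + 17969168873637236382611806426626882360 + 17530896462085108665962737977196958400 + 17113494165368796554868387072977983200 + 16715505928964871053592378071280820800 + 16335608066942942166010733115115347600 + 15972594554344210117877161268112784320 + 15625364237945422941401570805762506400 + 15292909679691265006478133129044155200 + 14974307394697696985509838688855735300 + 14668709284601825618458617491123985600 + 14375335098909789106089445141301505888 + 14093465783244891280479848177746574400 + 13822437595105566448162928020482217200 + 13561636885763951986876835038963684800 + 13310495461953508431564301056760653600 + 13068486453554353732808586492092278080 + 12835120624026597416151290304733487400 + 12609943069219113250955653632720619200 + 12392530257680852677663314776984056800 + 12182487371957448394991055204492801600 + 11979445915758157588407870951084588240 + 11783061556483433693515938640411070400 + 11593012176540152504910842855888311200 + 11408996110245864369912258048651988800 + 11230730546023272739132379016641801475 + 11057950076084453158530342416385773760 + 10890405377961961444007155410076898400 + 10727862014111782914992123239777243200 + 10570099337433668460359886133309930800 + 10416909491963615294267713870508337600 + 10268096499221277932921032243786789920 + 10123475421767457116964397986832046400 + 9982871596465131323673225792570490200 + 9846119930760129524718798041987332800 + 9713064256020127774384760230609125600 + 9583556732606526070726296760867670592 + 9457457301914334938216740224540464400 + 9334633181110252666291847494351627200 + 9214958396737044298775285346988144800 + 9098313353740372851955345026140193600 + 8984584436818618191305903213313441180 + 8873663641302338954376200704507102400 + 8765448231042554332981368988598479200 + 8659840421029993437403280205603316800 + 8556747082684398277434193536488991600 + 8456079469946934768287908906647944640 + 8357752964482435526796189035640410400 + 8261686838453901785108876517989371200 + 8167804033471471083005366557557673800 + 8076030954443701744994070304101969600 + 7986297277172105058938580634056392160 + 7898535768631752256093101725989838400 + 7812682118972711470700785402881253200 + 7728674784360101669940561903925540800 + 7646454839845632503239066564522077600 + 7565965841531467950573392179632371520 = 3691835092344109255246562280652279367381, so H_95 = 3691835092344109255246562280652279367381/718766754945489455304472257065075294400 (already in lowest terms) ≈ 5.13635. (The PNT-adjacent estimate ln(95) + γ ≈ 5.13109 matches within O(1/n).)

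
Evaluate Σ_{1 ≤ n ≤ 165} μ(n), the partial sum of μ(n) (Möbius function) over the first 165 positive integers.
Σ_{n ≤ 165} μ(n) = -1

Compute μ(n) for each 1 ≤ n ≤ 165: μ(1) = 1, μ(2) = -1, μ(3) = -1, μ(4) = 0, μ(5) = -1, μ(6) = 1, μ(7) = -1, μ(8) = 0, μ(9) = 0, μ(10) = 1, μ(11) = -1, μ(12) = 0, μ(13) = -1, μ(14) = 1, μ(15) = 1, μ(16) = 0, μ(17) = -1, μ(18) = 0, μ(19) = -1, μ(20) = 0, μ(21) = 1, μ(22) = 1, μ(23) = -1, μ(24) = 0, μ(25) = 0, μ(26) = 1, μ(27) = 0, μ(28) = 0, μ(29) = -1, μ(30) = -1, μ(31) = -1, μ(32) = 0, μ(33) = 1, μ(34) = 1, μ(35) = 1, μ(36) = 0, μ(37) = -1, μ(38) = 1, μ(39) = 1, μ(40) = 0, μ(41) = -1, μ(42) = -1, μ(43) = -1, μ(44) = 0, μ(45) = 0, μ(46) = 1, μ(47) = -1, μ(48) = 0, μ(49) = 0, μ(50) = 0, μ(51) = 1, μ(52) = 0, μ(53) = -1, μ(54) = 0, μ(55) = 1, μ(56) = 0, μ(57) = 1, μ(58) = 1, μ(59) = -1, μ(60) = 0, μ(61) = -1, μ(62) = 1, μ(63) = 0, μ(64) = 0, μ(65) = 1, μ(66) = -1, μ(67) = -1, μ(68) = 0, μ(69) = 1, μ(70) = -1, μ(71) = -1, μ(72) = 0, μ(73) = -1, μ(74) = 1, μ(75) = 0, μ(76) = 0, μ(77) = 1, μ(78) = -1, μ(79) = -1, μ(80) = 0, μ(81) = 0, μ(82) = 1, μ(83) = -1, μ(84) = 0, μ(85) = 1, μ(86) = 1, μ(87) = 1, μ(88) = 0, μ(89) = -1, μ(90) = 0, μ(91) = 1, μ(92) = 0, μ(93) = 1, μ(94) = 1, μ(95) = 1, μ(96) = 0, μ(97) = -1, μ(98) = 0, μ(99) = 0, μ(100) = 0, μ(101) = -1, μ(102) = -1, μ(103) = -1, μ(104) = 0, μ(105) = -1, μ(106) = 1, μ(107) = -1, μ(108) = 0, μ(109) = -1, μ(110) = -1, μ(111) = 1, μ(112) = 0, μ(113) = -1, μ(114) = -1, μ(115) = 1, μ(116) = 0, μ(117) = 0, μ(118) = 1, μ(119) = 1, μ(120) = 0, μ(121) = 0, μ(122) = 1, μ(123) = 1, μ(124) = 0, μ(125) = 0, μ(126) = 0, μ(127) = -1, μ(128) = 0, μ(129) = 1, μ(130) = -1, μ(131) = -1, μ(132) = 0, μ(133) = 1, μ(134) = 1, μ(135) = 0, μ(136) = 0, μ(137) = -1, μ(138) = -1, μ(139) = -1, μ(140) = 0, μ(141) = 1, μ(142) = 1, μ(143) = 1, μ(144) = 0, μ(145) = 1, μ(146) = 1, μ(147) = 0, μ(148) = 0, μ(149) = -1, μ(150) = 0, μ(151) = -1, μ(152) = 0, μ(153) = 0, μ(154) = -1, μ(155) = 1, μ(156) = 0, μ(157) = -1, μ(158) = 1, μ(159) = 1, μ(160) = 0, μ(161) = 1, μ(162) = 0, μ(163) = -1, μ(164) = 0, μ(165) = -1. Summing all 165 values: -1. (Mertens function M(x) = Σ_{n ≤ x} μ(n); on average M(x) should be small (PNT ⟺ M(x) = o(x)).)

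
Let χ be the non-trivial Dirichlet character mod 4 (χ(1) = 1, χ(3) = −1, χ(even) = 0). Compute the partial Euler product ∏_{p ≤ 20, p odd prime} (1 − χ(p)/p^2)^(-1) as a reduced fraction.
∏ = 14933966047/16280616960

The odd primes p ≤ 20 are [3, 5, 7, 11, 13, 17, 19]. For each, χ(p) = 1 if p ≡ 1 mod 4, χ(p) = −1 if p ≡ 3 mod 4. Taking (1 − χ(p)/p^2)^(-1) = p^2/(p^2 − χ(p)): (1 − (-1)/3^2)^(-1) · (1 − (1)/5^2)^(-1) · (1 − (-1)/7^2)^(-1) · (1 − (-1)/11^2)^(-1) · (1 − (1)/13^2)^(-1) · (1 − (1)/17^2)^(-1) · (1 − (-1)/19^2)^(-1) = 14933966047/16280616960.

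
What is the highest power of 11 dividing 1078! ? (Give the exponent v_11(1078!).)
v_11(1078!) = 106

Legendre's formula: v_p(n!) = Σ_{k ≥ 1} ⌊n / p^k⌋. For p = 11, n = 1078, the terms are:
  ⌊1078/11^1⌋ = ⌊1078/11⌋ = 98
  ⌊1078/11^2⌋ = ⌊1078/121⌋ = 8
(the next term ⌊1078/11^3⌋ = 0, terminating the sum). Summing: v_11(1078!) = 98 + 8 = 106.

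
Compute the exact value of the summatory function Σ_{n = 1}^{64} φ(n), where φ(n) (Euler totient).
Σ_{n ≤ 64} φ(n) = 1260

Compute φ(n) for each 1 ≤ n ≤ 64: φ(1) = 1, φ(2) = 1, φ(3) = 2, φ(4) = 2, φ(5) = 4, φ(6) = 2, φ(7) = 6, φ(8) = 4, φ(9) = 6, φ(10) = 4, φ(11) = 10, φ(12) = 4, φ(13) = 12, φ(14) = 6, φ(15) = 8, φ(16) = 8, φ(17) = 16, φ(18) = 6, φ(19) = 18, φ(20) = 8, φ(21) = 12, φ(22) = 10, φ(23) = 22, φ(24) = 8, φ(25) = 20, φ(26) = 12, φ(27) = 18, φ(28) = 12, φ(29) = 28, φ(30) = 8, φ(31) = 30, φ(32) = 16, φ(33) = 20, φ(34) = 16, φ(35) = 24, φ(36) = 12, φ(37) = 36, φ(38) = 18, φ(39) = 24, φ(40) = 16, φ(41) = 40, φ(42) = 12, φ(43) = 42, φ(44) = 20, φ(45) = 24, φ(46) = 22, φ(47) = 46, φ(48) = 16, φ(49) = 42, φ(50) = 20, φ(51) = 32, φ(52) = 24, φ(53) = 52, φ(54) = 18, φ(55) = 40, φ(56) = 24, φ(57) = 36, φ(58) = 28, φ(59) = 58, φ(60) = 16, φ(61) = 60, φ(62) = 30, φ(63) = 36, φ(64) = 32. Summing all 64 values: 1260. (Average order: Σ_{n ≤ x} φ(n) ~ (3/π²) x². For x = 64, (3/π²)·64² ≈ 1245.03.)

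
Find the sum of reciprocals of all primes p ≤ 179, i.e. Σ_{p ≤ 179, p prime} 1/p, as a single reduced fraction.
Σ 1/p = 57342808417705079663327936281722405984299104369358607649920332497341973/29819592777931214269172453467810429868925511217482600306406141434158090

π(179) = 41, so the primes ≤ 179 are [2, 3, 5, 7, 11, 13, 17, 19, 23, 29, 31, 37, 41, 43, 47, 53, 59, 61, 67, 71, 73, 79, 83, 89, 97, 101, 103, 107, 109, 113, 127, 131, 137, 139, 149, 151, 157, 163, 167, 173, 179]. Summing 1/p over these primes: 57342808417705079663327936281722405984299104369358607649920332497341973/29819592777931214269172453467810429868925511217482600306406141434158090 ≈ 1.9230. Mertens estimate ln ln(179) + 0.2615 ≈ 1.9077.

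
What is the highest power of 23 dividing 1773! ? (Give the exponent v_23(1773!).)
v_23(1773!) = 80

Legendre's formula: v_p(n!) = Σ_{k ≥ 1} ⌊n / p^k⌋. For p = 23, n = 1773, the terms are:
  ⌊1773/23^1⌋ = ⌊1773/23⌋ = 77
  ⌊1773/23^2⌋ = ⌊1773/529⌋ = 3
(the next term ⌊1773/23^3⌋ = 0, terminating the sum). Summing: v_23(1773!) = 77 + 3 = 80.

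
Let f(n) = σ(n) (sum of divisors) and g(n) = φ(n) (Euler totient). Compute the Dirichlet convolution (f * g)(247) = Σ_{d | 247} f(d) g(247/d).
(σ * φ)(247) = 988

Divisors of 247: [1, 13, 19, 247]. For each d | 247:
  d = 1: σ(1) · φ(247/1) = 1 · 216 = 216
  d = 13: σ(13) · φ(247/13) = 14 · 18 = 252
  d = 19: σ(19) · φ(247/19) = 20 · 12 = 240
  d = 247: σ(247) · φ(247/247) = 280 · 1 = 280
Summing: (σ * φ)(247) = 216 + 252 + 240 + 280 = 988.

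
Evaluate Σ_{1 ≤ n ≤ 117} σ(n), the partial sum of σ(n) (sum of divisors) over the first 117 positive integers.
Σ_{n ≤ 117} σ(n) = 11289

Compute σ(n) for each 1 ≤ n ≤ 117: σ(1) = 1, σ(2) = 3, σ(3) = 4, σ(4) = 7, σ(5) = 6, σ(6) = 12, σ(7) = 8, σ(8) = 15, σ(9) = 13, σ(10) = 18, σ(11) = 12, σ(12) = 28, σ(13) = 14, σ(14) = 24, σ(15) = 24, σ(16) = 31, σ(17) = 18, σ(18) = 39, σ(19) = 20, σ(20) = 42, σ(21) = 32, σ(22) = 36, σ(23) = 24, σ(24) = 60, σ(25) = 31, σ(26) = 42, σ(27) = 40, σ(28) = 56, σ(29) = 30, σ(30) = 72, σ(31) = 32, σ(32) = 63, σ(33) = 48, σ(34) = 54, σ(35) = 48, σ(36) = 91, σ(37) = 38, σ(38) = 60, σ(39) = 56, σ(40) = 90, σ(41) = 42, σ(42) = 96, σ(43) = 44, σ(44) = 84, σ(45) = 78, σ(46) = 72, σ(47) = 48, σ(48) = 124, σ(49) = 57, σ(50) = 93, σ(51) = 72, σ(52) = 98, σ(53) = 54, σ(54) = 120, σ(55) = 72, σ(56) = 120, σ(57) = 80, σ(58) = 90, σ(59) = 60, σ(60) = 168, σ(61) = 62, σ(62) = 96, σ(63) = 104, σ(64) = 127, σ(65) = 84, σ(66) = 144, σ(67) = 68, σ(68) = 126, σ(69) = 96, σ(70) = 144, σ(71) = 72, σ(72) = 195, σ(73) = 74, σ(74) = 114, σ(75) = 124, σ(76) = 140, σ(77) = 96, σ(78) = 168, σ(79) = 80, σ(80) = 186, σ(81) = 121, σ(82) = 126, σ(83) = 84, σ(84) = 224, σ(85) = 108, σ(86) = 132, σ(87) = 120, σ(88) = 180, σ(89) = 90, σ(90) = 234, σ(91) = 112, σ(92) = 168, σ(93) = 128, σ(94) = 144, σ(95) = 120, σ(96) = 252, σ(97) = 98, σ(98) = 171, σ(99) = 156, σ(100) = 217, σ(101) = 102, σ(102) = 216, σ(103) = 104, σ(104) = 210, σ(105) = 192, σ(106) = 162, σ(107) = 108, σ(108) = 280, σ(109) = 110, σ(110) = 216, σ(111) = 152, σ(112) = 248, σ(113) = 114, σ(114) = 240, σ(115) = 144, σ(116) = 210, σ(117) = 182. Summing all 117 values: 11289. (Average order: Σ_{n ≤ x} σ(n) ~ (π²/12) x². For x = 117, (π²/12)·117² ≈ 11258.75.)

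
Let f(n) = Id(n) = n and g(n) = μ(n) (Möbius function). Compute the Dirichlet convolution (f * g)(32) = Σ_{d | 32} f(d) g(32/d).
(Id * μ)(32) = 16

Divisors of 32: [1, 2, 4, 8, 16, 32]. For each d | 32:
  d = 1: Id(1) · μ(32/1) = 1 · 0 = 0
  d = 2: Id(2) · μ(32/2) = 2 · 0 = 0
  d = 4: Id(4) · μ(32/4) = 4 · 0 = 0
  d = 8: Id(8) · μ(32/8) = 8 · 0 = 0
  d = 16: Id(16) · μ(32/16) = 16 · -1 = -16
  d = 32: Id(32) · μ(32/32) = 32 · 1 = 32
Summing: (Id * μ)(32) = 0 + 0 + 0 + 0 + -16 + 32 = 16.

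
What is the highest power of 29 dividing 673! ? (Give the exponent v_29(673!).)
v_29(673!) = 23

Legendre's formula: v_p(n!) = Σ_{k ≥ 1} ⌊n / p^k⌋. For p = 29, n = 673, the terms are:
  ⌊673/29^1⌋ = ⌊673/29⌋ = 23
(the next term ⌊673/29^2⌋ = 0, terminating the sum). Summing: v_29(673!) = 23 = 23.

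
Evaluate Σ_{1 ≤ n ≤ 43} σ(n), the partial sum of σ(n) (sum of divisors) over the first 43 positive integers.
Σ_{n ≤ 43} σ(n) = 1524

Compute σ(n) for each 1 ≤ n ≤ 43: σ(1) = 1, σ(2) = 3, σ(3) = 4, σ(4) = 7, σ(5) = 6, σ(6) = 12, σ(7) = 8, σ(8) = 15, σ(9) = 13, σ(10) = 18, σ(11) = 12, σ(12) = 28, σ(13) = 14, σ(14) = 24, σ(15) = 24, σ(16) = 31, σ(17) = 18, σ(18) = 39, σ(19) = 20, σ(20) = 42, σ(21) = 32, σ(22) = 36, σ(23) = 24, σ(24) = 60, σ(25) = 31, σ(26) = 42, σ(27) = 40, σ(28) = 56, σ(29) = 30, σ(30) = 72, σ(31) = 32, σ(32) = 63, σ(33) = 48, σ(34) = 54, σ(35) = 48, σ(36) = 91, σ(37) = 38, σ(38) = 60, σ(39) = 56, σ(40) = 90, σ(41) = 42, σ(42) = 96, σ(43) = 44. Summing all 43 values: 1524. (Average order: Σ_{n ≤ x} σ(n) ~ (π²/12) x². For x = 43, (π²/12)·43² ≈ 1520.74.)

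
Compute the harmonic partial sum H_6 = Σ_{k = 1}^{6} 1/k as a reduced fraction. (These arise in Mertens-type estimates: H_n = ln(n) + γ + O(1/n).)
H_6 = 49/20

Direct summation: H_6 = 1 + 1/2 + ... + 1/6. The least common denominator is lcm(1, ..., 6) = 60; over this denominator the numerator is 60 + 30 + 20 + 15 + 12 + 10 = 147, so H_6 = 147/60; reducing by gcd(147, 60) = 3 gives 49/20 ≈ 2.45000. (The PNT-adjacent estimate ln(6) + γ ≈ 2.36898 matches within O(1/n).)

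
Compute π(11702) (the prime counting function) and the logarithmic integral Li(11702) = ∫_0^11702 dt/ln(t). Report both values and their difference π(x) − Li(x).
π(11702) = 1405;  Li(11702) ≈ 1429.33;  π(x) − Li(x) ≈ -24.33.

Direct count of primes ≤ 11702 gives π(11702) = 1405. Numerical evaluation of the logarithmic integral gives Li(11702) ≈ 1429.33. The difference π(x) − Li(x) ≈ -24.33 is typically negative for small/moderate x (Li(x) overestimates), though Littlewood's theorem shows this sign changes infinitely often.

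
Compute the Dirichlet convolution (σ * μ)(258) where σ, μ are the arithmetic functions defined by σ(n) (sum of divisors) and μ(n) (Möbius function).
(σ * μ)(258) = 258

Divisors of 258: [1, 2, 3, 6, 43, 86, 129, 258]. For each d | 258:
  d = 1: σ(1) · μ(258/1) = 1 · -1 = -1
  d = 2: σ(2) · μ(258/2) = 3 · 1 = 3
  d = 3: σ(3) · μ(258/3) = 4 · 1 = 4
  d = 6: σ(6) · μ(258/6) = 12 · -1 = -12
  d = 43: σ(43) · μ(258/43) = 44 · 1 = 44
  d = 86: σ(86) · μ(258/86) = 132 · -1 = -132
  d = 129: σ(129) · μ(258/129) = 176 · -1 = -176
  d = 258: σ(258) · μ(258/258) = 528 · 1 = 528
Summing: (σ * μ)(258) = -1 + 3 + 4 + -12 + 44 + -132 + -176 + 528 = 258.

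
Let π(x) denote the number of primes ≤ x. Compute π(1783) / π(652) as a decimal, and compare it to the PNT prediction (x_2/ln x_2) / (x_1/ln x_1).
π(1783)/π(652) = 276/118 ≈ 2.3390;  PNT prediction ≈ 2.3672.

π(652) = 118 and π(1783) = 276, so π(1783)/π(652) ≈ 2.3390. The PNT-predicted ratio is (1783/ln(1783)) / (652/ln(652)) ≈ 2.3672. The two agree to within a few percent, as expected.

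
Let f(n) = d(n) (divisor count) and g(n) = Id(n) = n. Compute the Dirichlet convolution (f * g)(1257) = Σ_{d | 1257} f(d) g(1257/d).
(d * Id)(1257) = 2105

Divisors of 1257: [1, 3, 419, 1257]. For each d | 1257:
  d = 1: d(1) · Id(1257/1) = 1 · 1257 = 1257
  d = 3: d(3) · Id(1257/3) = 2 · 419 = 838
  d = 419: d(419) · Id(1257/419) = 2 · 3 = 6
  d = 1257: d(1257) · Id(1257/1257) = 4 · 1 = 4
Summing: (d * Id)(1257) = 1257 + 838 + 6 + 4 = 2105.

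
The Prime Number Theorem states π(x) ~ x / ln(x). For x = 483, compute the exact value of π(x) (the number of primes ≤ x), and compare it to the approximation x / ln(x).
π(483) = 92;  x/ln(x) ≈ 78.16;  relative error ≈ 15.05%.

Directly count primes up to 483: π(483) = 92. The PNT approximation gives 483/ln(483) ≈ 483/6.18002 ≈ 78.16. Relative error (π(x) − x/ln(x)) / π(x) ≈ 15.05%; the approximation is known to undercount slightly (Li(x) is a better estimate).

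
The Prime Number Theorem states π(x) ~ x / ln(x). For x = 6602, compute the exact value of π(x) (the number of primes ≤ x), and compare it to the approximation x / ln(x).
π(6602) = 853;  x/ln(x) ≈ 750.64;  relative error ≈ 12.00%.

Directly count primes up to 6602: π(6602) = 853. The PNT approximation gives 6602/ln(6602) ≈ 6602/8.79513 ≈ 750.64. Relative error (π(x) − x/ln(x)) / π(x) ≈ 12.00%; the approximation is known to undercount slightly (Li(x) is a better estimate).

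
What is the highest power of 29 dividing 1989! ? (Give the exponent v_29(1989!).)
v_29(1989!) = 70

Legendre's formula: v_p(n!) = Σ_{k ≥ 1} ⌊n / p^k⌋. For p = 29, n = 1989, the terms are:
  ⌊1989/29^1⌋ = ⌊1989/29⌋ = 68
  ⌊1989/29^2⌋ = ⌊1989/841⌋ = 2
(the next term ⌊1989/29^3⌋ = 0, terminating the sum). Summing: v_29(1989!) = 68 + 2 = 70.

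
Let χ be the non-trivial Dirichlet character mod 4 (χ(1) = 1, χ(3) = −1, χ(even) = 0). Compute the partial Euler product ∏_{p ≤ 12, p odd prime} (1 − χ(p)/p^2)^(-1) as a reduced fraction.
∏ = 17787/19520

The odd primes p ≤ 12 are [3, 5, 7, 11]. For each, χ(p) = 1 if p ≡ 1 mod 4, χ(p) = −1 if p ≡ 3 mod 4. Taking (1 − χ(p)/p^2)^(-1) = p^2/(p^2 − χ(p)): (1 − (-1)/3^2)^(-1) · (1 − (1)/5^2)^(-1) · (1 − (-1)/7^2)^(-1) · (1 − (-1)/11^2)^(-1) = 17787/19520.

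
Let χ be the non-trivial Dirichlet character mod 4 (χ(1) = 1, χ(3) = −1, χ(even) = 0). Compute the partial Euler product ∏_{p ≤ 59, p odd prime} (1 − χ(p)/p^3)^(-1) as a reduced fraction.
∏ = 33892950142980005397598438491456695728452775811/34979163586504081013297614880240795412263337984

The odd primes p ≤ 59 are [3, 5, 7, 11, 13, 17, 19, 23, 29, 31, 37, 41, 43, 47, 53, 59]. For each, χ(p) = 1 if p ≡ 1 mod 4, χ(p) = −1 if p ≡ 3 mod 4. Taking (1 − χ(p)/p^3)^(-1) = p^3/(p^3 − χ(p)): (1 − (-1)/3^3)^(-1) · (1 − (1)/5^3)^(-1) · (1 − (-1)/7^3)^(-1) · (1 − (-1)/11^3)^(-1) · (1 − (1)/13^3)^(-1) · (1 − (1)/17^3)^(-1) · (1 − (-1)/19^3)^(-1) · (1 − (-1)/23^3)^(-1) · (1 − (1)/29^3)^(-1) · (1 − (-1)/31^3)^(-1) · (1 − (1)/37^3)^(-1) · (1 − (1)/41^3)^(-1) · (1 − (-1)/43^3)^(-1) · (1 − (-1)/47^3)^(-1) · (1 − (1)/53^3)^(-1) · (1 − (-1)/59^3)^(-1) = 33892950142980005397598438491456695728452775811/34979163586504081013297614880240795412263337984.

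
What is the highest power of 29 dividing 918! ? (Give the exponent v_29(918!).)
v_29(918!) = 32

Legendre's formula: v_p(n!) = Σ_{k ≥ 1} ⌊n / p^k⌋. For p = 29, n = 918, the terms are:
  ⌊918/29^1⌋ = ⌊918/29⌋ = 31
  ⌊918/29^2⌋ = ⌊918/841⌋ = 1
(the next term ⌊918/29^3⌋ = 0, terminating the sum). Summing: v_29(918!) = 31 + 1 = 32.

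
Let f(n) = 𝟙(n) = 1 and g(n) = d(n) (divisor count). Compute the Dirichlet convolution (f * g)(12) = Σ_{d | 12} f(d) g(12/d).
(𝟙 * d)(12) = 18

Divisors of 12: [1, 2, 3, 4, 6, 12]. For each d | 12:
  d = 1: 𝟙(1) · d(12/1) = 1 · 6 = 6
  d = 2: 𝟙(2) · d(12/2) = 1 · 4 = 4
  d = 3: 𝟙(3) · d(12/3) = 1 · 3 = 3
  d = 4: 𝟙(4) · d(12/4) = 1 · 2 = 2
  d = 6: 𝟙(6) · d(12/6) = 1 · 2 = 2
  d = 12: 𝟙(12) · d(12/12) = 1 · 1 = 1
Summing: (𝟙 * d)(12) = 6 + 4 + 3 + 2 + 2 + 1 = 18.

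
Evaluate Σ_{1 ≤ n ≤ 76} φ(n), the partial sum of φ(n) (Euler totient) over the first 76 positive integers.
Σ_{n ≤ 76} φ(n) = 1772

Compute φ(n) for each 1 ≤ n ≤ 76: φ(1) = 1, φ(2) = 1, φ(3) = 2, φ(4) = 2, φ(5) = 4, φ(6) = 2, φ(7) = 6, φ(8) = 4, φ(9) = 6, φ(10) = 4, φ(11) = 10, φ(12) = 4, φ(13) = 12, φ(14) = 6, φ(15) = 8, φ(16) = 8, φ(17) = 16, φ(18) = 6, φ(19) = 18, φ(20) = 8, φ(21) = 12, φ(22) = 10, φ(23) = 22, φ(24) = 8, φ(25) = 20, φ(26) = 12, φ(27) = 18, φ(28) = 12, φ(29) = 28, φ(30) = 8, φ(31) = 30, φ(32) = 16, φ(33) = 20, φ(34) = 16, φ(35) = 24, φ(36) = 12, φ(37) = 36, φ(38) = 18, φ(39) = 24, φ(40) = 16, φ(41) = 40, φ(42) = 12, φ(43) = 42, φ(44) = 20, φ(45) = 24, φ(46) = 22, φ(47) = 46, φ(48) = 16, φ(49) = 42, φ(50) = 20, φ(51) = 32, φ(52) = 24, φ(53) = 52, φ(54) = 18, φ(55) = 40, φ(56) = 24, φ(57) = 36, φ(58) = 28, φ(59) = 58, φ(60) = 16, φ(61) = 60, φ(62) = 30, φ(63) = 36, φ(64) = 32, φ(65) = 48, φ(66) = 20, φ(67) = 66, φ(68) = 32, φ(69) = 44, φ(70) = 24, φ(71) = 70, φ(72) = 24, φ(73) = 72, φ(74) = 36, φ(75) = 40, φ(76) = 36. Summing all 76 values: 1772. (Average order: Σ_{n ≤ x} φ(n) ~ (3/π²) x². For x = 76, (3/π²)·76² ≈ 1755.69.)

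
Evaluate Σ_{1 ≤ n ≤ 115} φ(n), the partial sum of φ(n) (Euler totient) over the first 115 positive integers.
Σ_{n ≤ 115} φ(n) = 4072

Compute φ(n) for each 1 ≤ n ≤ 115: φ(1) = 1, φ(2) = 1, φ(3) = 2, φ(4) = 2, φ(5) = 4, φ(6) = 2, φ(7) = 6, φ(8) = 4, φ(9) = 6, φ(10) = 4, φ(11) = 10, φ(12) = 4, φ(13) = 12, φ(14) = 6, φ(15) = 8, φ(16) = 8, φ(17) = 16, φ(18) = 6, φ(19) = 18, φ(20) = 8, φ(21) = 12, φ(22) = 10, φ(23) = 22, φ(24) = 8, φ(25) = 20, φ(26) = 12, φ(27) = 18, φ(28) = 12, φ(29) = 28, φ(30) = 8, φ(31) = 30, φ(32) = 16, φ(33) = 20, φ(34) = 16, φ(35) = 24, φ(36) = 12, φ(37) = 36, φ(38) = 18, φ(39) = 24, φ(40) = 16, φ(41) = 40, φ(42) = 12, φ(43) = 42, φ(44) = 20, φ(45) = 24, φ(46) = 22, φ(47) = 46, φ(48) = 16, φ(49) = 42, φ(50) = 20, φ(51) = 32, φ(52) = 24, φ(53) = 52, φ(54) = 18, φ(55) = 40, φ(56) = 24, φ(57) = 36, φ(58) = 28, φ(59) = 58, φ(60) = 16, φ(61) = 60, φ(62) = 30, φ(63) = 36, φ(64) = 32, φ(65) = 48, φ(66) = 20, φ(67) = 66, φ(68) = 32, φ(69) = 44, φ(70) = 24, φ(71) = 70, φ(72) = 24, φ(73) = 72, φ(74) = 36, φ(75) = 40, φ(76) = 36, φ(77) = 60, φ(78) = 24, φ(79) = 78, φ(80) = 32, φ(81) = 54, φ(82) = 40, φ(83) = 82, φ(84) = 24, φ(85) = 64, φ(86) = 42, φ(87) = 56, φ(88) = 40, φ(89) = 88, φ(90) = 24, φ(91) = 72, φ(92) = 44, φ(93) = 60, φ(94) = 46, φ(95) = 72, φ(96) = 32, φ(97) = 96, φ(98) = 42, φ(99) = 60, φ(100) = 40, φ(101) = 100, φ(102) = 32, φ(103) = 102, φ(104) = 48, φ(105) = 48, φ(106) = 52, φ(107) = 106, φ(108) = 36, φ(109) = 108, φ(110) = 40, φ(111) = 72, φ(112) = 48, φ(113) = 112, φ(114) = 36, φ(115) = 88. Summing all 115 values: 4072. (Average order: Σ_{n ≤ x} φ(n) ~ (3/π²) x². For x = 115, (3/π²)·115² ≈ 4019.92.)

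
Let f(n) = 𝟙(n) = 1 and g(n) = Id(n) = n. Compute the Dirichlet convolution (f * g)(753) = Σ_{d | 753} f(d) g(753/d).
(𝟙 * Id)(753) = 1008

Divisors of 753: [1, 3, 251, 753]. For each d | 753:
  d = 1: 𝟙(1) · Id(753/1) = 1 · 753 = 753
  d = 3: 𝟙(3) · Id(753/3) = 1 · 251 = 251
  d = 251: 𝟙(251) · Id(753/251) = 1 · 3 = 3
  d = 753: 𝟙(753) · Id(753/753) = 1 · 1 = 1
Summing: (𝟙 * Id)(753) = 753 + 251 + 3 + 1 = 1008.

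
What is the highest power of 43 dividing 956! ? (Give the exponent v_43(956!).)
v_43(956!) = 22

Legendre's formula: v_p(n!) = Σ_{k ≥ 1} ⌊n / p^k⌋. For p = 43, n = 956, the terms are:
  ⌊956/43^1⌋ = ⌊956/43⌋ = 22
(the next term ⌊956/43^2⌋ = 0, terminating the sum). Summing: v_43(956!) = 22 = 22.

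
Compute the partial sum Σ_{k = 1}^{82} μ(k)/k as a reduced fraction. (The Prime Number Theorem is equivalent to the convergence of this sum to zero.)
Σ μ(k)/k = -1401629533229069216211617003/107254825578022430263302818471

Values of μ(k) for 1 ≤ k ≤ 82: μ(1) = 1, μ(2) = -1, μ(3) = -1, μ(5) = -1, μ(6) = 1, μ(7) = -1, μ(10) = 1, μ(11) = -1, μ(13) = -1, μ(14) = 1, μ(15) = 1, μ(17) = -1, μ(19) = -1, μ(21) = 1, μ(22) = 1, μ(23) = -1, μ(26) = 1, μ(29) = -1, μ(30) = -1, μ(31) = -1, μ(33) = 1, μ(34) = 1, μ(35) = 1, μ(37) = -1, μ(38) = 1, μ(39) = 1, μ(41) = -1, μ(42) = -1, μ(43) = -1, μ(46) = 1, μ(47) = -1, μ(51) = 1, μ(53) = -1, μ(55) = 1, μ(57) = 1, μ(58) = 1, μ(59) = -1, μ(61) = -1, μ(62) = 1, μ(65) = 1, μ(66) = -1, μ(67) = -1, μ(69) = 1, μ(70) = -1, μ(71) = -1, μ(73) = -1, μ(74) = 1, μ(77) = 1, μ(78) = -1, μ(79) = -1, μ(82) = 1, with μ = 0 on non-squarefree integers. Summing μ(k)/k for k where μ(k) ≠ 0 gives -1401629533229069216211617003/107254825578022430263302818471 ≈ -0.0131. (PNT ⟺ this sum → 0 as n → ∞.)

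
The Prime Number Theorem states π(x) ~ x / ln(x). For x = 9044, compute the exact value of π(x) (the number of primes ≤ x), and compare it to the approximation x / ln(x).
π(9044) = 1124;  x/ln(x) ≈ 992.77;  relative error ≈ 11.68%.

Directly count primes up to 9044: π(9044) = 1124. The PNT approximation gives 9044/ln(9044) ≈ 9044/9.10986 ≈ 992.77. Relative error (π(x) − x/ln(x)) / π(x) ≈ 11.68%; the approximation is known to undercount slightly (Li(x) is a better estimate).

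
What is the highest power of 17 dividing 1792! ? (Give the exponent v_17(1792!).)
v_17(1792!) = 111

Legendre's formula: v_p(n!) = Σ_{k ≥ 1} ⌊n / p^k⌋. For p = 17, n = 1792, the terms are:
  ⌊1792/17^1⌋ = ⌊1792/17⌋ = 105
  ⌊1792/17^2⌋ = ⌊1792/289⌋ = 6
(the next term ⌊1792/17^3⌋ = 0, terminating the sum). Summing: v_17(1792!) = 105 + 6 = 111.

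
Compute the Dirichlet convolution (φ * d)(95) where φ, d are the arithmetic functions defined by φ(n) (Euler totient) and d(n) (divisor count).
(φ * d)(95) = 120

Divisors of 95: [1, 5, 19, 95]. For each d | 95:
  d = 1: φ(1) · d(95/1) = 1 · 4 = 4
  d = 5: φ(5) · d(95/5) = 4 · 2 = 8
  d = 19: φ(19) · d(95/19) = 18 · 2 = 36
  d = 95: φ(95) · d(95/95) = 72 · 1 = 72
Summing: (φ * d)(95) = 4 + 8 + 36 + 72 = 120.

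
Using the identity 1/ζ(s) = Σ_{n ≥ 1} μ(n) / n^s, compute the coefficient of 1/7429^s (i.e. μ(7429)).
μ(7429) = -1

Factor n = 7429 = 17 · 19 · 23. μ(n) = 0 if any exponent ≥ 2 (not squarefree); otherwise μ(n) = (−1)^{ω(n)} where ω(n) is the number of distinct prime factors. Applying: μ(7429) = -1.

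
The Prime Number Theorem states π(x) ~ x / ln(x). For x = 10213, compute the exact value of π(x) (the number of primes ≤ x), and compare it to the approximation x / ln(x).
π(10213) = 1253;  x/ln(x) ≈ 1106.33;  relative error ≈ 11.71%.

Directly count primes up to 10213: π(10213) = 1253. The PNT approximation gives 10213/ln(10213) ≈ 10213/9.23142 ≈ 1106.33. Relative error (π(x) − x/ln(x)) / π(x) ≈ 11.71%; the approximation is known to undercount slightly (Li(x) is a better estimate).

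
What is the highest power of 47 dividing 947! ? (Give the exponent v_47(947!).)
v_47(947!) = 20

Legendre's formula: v_p(n!) = Σ_{k ≥ 1} ⌊n / p^k⌋. For p = 47, n = 947, the terms are:
  ⌊947/47^1⌋ = ⌊947/47⌋ = 20
(the next term ⌊947/47^2⌋ = 0, terminating the sum). Summing: v_47(947!) = 20 = 20.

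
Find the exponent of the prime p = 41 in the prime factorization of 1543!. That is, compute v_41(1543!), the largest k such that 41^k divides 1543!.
v_41(1543!) = 37

Legendre's formula: v_p(n!) = Σ_{k ≥ 1} ⌊n / p^k⌋. For p = 41, n = 1543, the terms are:
  ⌊1543/41^1⌋ = ⌊1543/41⌋ = 37
(the next term ⌊1543/41^2⌋ = 0, terminating the sum). Summing: v_41(1543!) = 37 = 37.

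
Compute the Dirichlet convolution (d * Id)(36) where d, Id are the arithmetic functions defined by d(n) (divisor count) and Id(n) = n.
(d * Id)(36) = 198

Divisors of 36: [1, 2, 3, 4, 6, 9, 12, 18, 36]. For each d | 36:
  d = 1: d(1) · Id(36/1) = 1 · 36 = 36
  d = 2: d(2) · Id(36/2) = 2 · 18 = 36
  d = 3: d(3) · Id(36/3) = 2 · 12 = 24
  d = 4: d(4) · Id(36/4) = 3 · 9 = 27
  d = 6: d(6) · Id(36/6) = 4 · 6 = 24
  d = 9: d(9) · Id(36/9) = 3 · 4 = 12
  d = 12: d(12) · Id(36/12) = 6 · 3 = 18
  d = 18: d(18) · Id(36/18) = 6 · 2 = 12
  d = 36: d(36) · Id(36/36) = 9 · 1 = 9
Summing: (d * Id)(36) = 36 + 36 + 24 + 27 + 24 + 12 + 18 + 12 + 9 = 198.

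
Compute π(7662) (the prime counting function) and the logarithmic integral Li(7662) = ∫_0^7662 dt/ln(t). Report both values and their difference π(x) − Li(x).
π(7662) = 971;  Li(7662) ≈ 988.72;  π(x) − Li(x) ≈ -17.72.

Direct count of primes ≤ 7662 gives π(7662) = 971. Numerical evaluation of the logarithmic integral gives Li(7662) ≈ 988.72. The difference π(x) − Li(x) ≈ -17.72 is typically negative for small/moderate x (Li(x) overestimates), though Littlewood's theorem shows this sign changes infinitely often.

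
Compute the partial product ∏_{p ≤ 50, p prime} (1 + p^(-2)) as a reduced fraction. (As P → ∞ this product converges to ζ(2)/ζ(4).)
∏ = 101793085732936000000000/67237345888235944242129

The primes p ≤ 50 are [2, 3, 5, 7, 11, 13, 17, 19, 23, 29, 31, 37, 41, 43, 47]. For each, (1 + 1/p^2) = (p^2 + 1)/p^2. Multiplying these fractions over p ∈ [2, 3, 5, 7, 11, 13, 17, 19, 23, 29, 31, 37, 41, 43, 47] gives 101793085732936000000000/67237345888235944242129. (In the limit P → ∞ this tends to ζ(2)/ζ(4).)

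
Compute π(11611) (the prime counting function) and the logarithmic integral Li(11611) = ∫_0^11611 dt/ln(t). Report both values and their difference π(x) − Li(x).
π(11611) = 1396;  Li(11611) ≈ 1419.61;  π(x) − Li(x) ≈ -23.61.

Direct count of primes ≤ 11611 gives π(11611) = 1396. Numerical evaluation of the logarithmic integral gives Li(11611) ≈ 1419.61. The difference π(x) − Li(x) ≈ -23.61 is typically negative for small/moderate x (Li(x) overestimates), though Littlewood's theorem shows this sign changes infinitely often.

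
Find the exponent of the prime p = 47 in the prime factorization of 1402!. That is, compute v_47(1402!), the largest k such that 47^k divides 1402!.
v_47(1402!) = 29

Legendre's formula: v_p(n!) = Σ_{k ≥ 1} ⌊n / p^k⌋. For p = 47, n = 1402, the terms are:
  ⌊1402/47^1⌋ = ⌊1402/47⌋ = 29
(the next term ⌊1402/47^2⌋ = 0, terminating the sum). Summing: v_47(1402!) = 29 = 29.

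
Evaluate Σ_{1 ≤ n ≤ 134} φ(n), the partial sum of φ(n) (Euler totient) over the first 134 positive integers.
Σ_{n ≤ 134} φ(n) = 5498

Compute φ(n) for each 1 ≤ n ≤ 134: φ(1) = 1, φ(2) = 1, φ(3) = 2, φ(4) = 2, φ(5) = 4, φ(6) = 2, φ(7) = 6, φ(8) = 4, φ(9) = 6, φ(10) = 4, φ(11) = 10, φ(12) = 4, φ(13) = 12, φ(14) = 6, φ(15) = 8, φ(16) = 8, φ(17) = 16, φ(18) = 6, φ(19) = 18, φ(20) = 8, φ(21) = 12, φ(22) = 10, φ(23) = 22, φ(24) = 8, φ(25) = 20, φ(26) = 12, φ(27) = 18, φ(28) = 12, φ(29) = 28, φ(30) = 8, φ(31) = 30, φ(32) = 16, φ(33) = 20, φ(34) = 16, φ(35) = 24, φ(36) = 12, φ(37) = 36, φ(38) = 18, φ(39) = 24, φ(40) = 16, φ(41) = 40, φ(42) = 12, φ(43) = 42, φ(44) = 20, φ(45) = 24, φ(46) = 22, φ(47) = 46, φ(48) = 16, φ(49) = 42, φ(50) = 20, φ(51) = 32, φ(52) = 24, φ(53) = 52, φ(54) = 18, φ(55) = 40, φ(56) = 24, φ(57) = 36, φ(58) = 28, φ(59) = 58, φ(60) = 16, φ(61) = 60, φ(62) = 30, φ(63) = 36, φ(64) = 32, φ(65) = 48, φ(66) = 20, φ(67) = 66, φ(68) = 32, φ(69) = 44, φ(70) = 24, φ(71) = 70, φ(72) = 24, φ(73) = 72, φ(74) = 36, φ(75) = 40, φ(76) = 36, φ(77) = 60, φ(78) = 24, φ(79) = 78, φ(80) = 32, φ(81) = 54, φ(82) = 40, φ(83) = 82, φ(84) = 24, φ(85) = 64, φ(86) = 42, φ(87) = 56, φ(88) = 40, φ(89) = 88, φ(90) = 24, φ(91) = 72, φ(92) = 44, φ(93) = 60, φ(94) = 46, φ(95) = 72, φ(96) = 32, φ(97) = 96, φ(98) = 42, φ(99) = 60, φ(100) = 40, φ(101) = 100, φ(102) = 32, φ(103) = 102, φ(104) = 48, φ(105) = 48, φ(106) = 52, φ(107) = 106, φ(108) = 36, φ(109) = 108, φ(110) = 40, φ(111) = 72, φ(112) = 48, φ(113) = 112, φ(114) = 36, φ(115) = 88, φ(116) = 56, φ(117) = 72, φ(118) = 58, φ(119) = 96, φ(120) = 32, φ(121) = 110, φ(122) = 60, φ(123) = 80, φ(124) = 60, φ(125) = 100, φ(126) = 36, φ(127) = 126, φ(128) = 64, φ(129) = 84, φ(130) = 48, φ(131) = 130, φ(132) = 40, φ(133) = 108, φ(134) = 66. Summing all 134 values: 5498. (Average order: Σ_{n ≤ x} φ(n) ~ (3/π²) x². For x = 134, (3/π²)·134² ≈ 5457.97.)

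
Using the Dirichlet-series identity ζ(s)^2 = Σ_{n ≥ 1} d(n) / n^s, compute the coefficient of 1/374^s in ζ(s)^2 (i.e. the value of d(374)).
d(374) = 8

ζ(s)^2 = (Σ 1/m^s)(Σ 1/k^s). The coefficient of 1/n^s in the product is the number of ordered pairs (m, k) with mk = n, which equals d(n). For n = 374, divisors are [1, 2, 11, 17, 22, 34, 187, 374], so d(374) = 8.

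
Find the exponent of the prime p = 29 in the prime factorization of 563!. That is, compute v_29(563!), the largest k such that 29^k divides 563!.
v_29(563!) = 19

Legendre's formula: v_p(n!) = Σ_{k ≥ 1} ⌊n / p^k⌋. For p = 29, n = 563, the terms are:
  ⌊563/29^1⌋ = ⌊563/29⌋ = 19
(the next term ⌊563/29^2⌋ = 0, terminating the sum). Summing: v_29(563!) = 19 = 19.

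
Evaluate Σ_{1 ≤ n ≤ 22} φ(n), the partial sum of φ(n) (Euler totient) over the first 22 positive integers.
Σ_{n ≤ 22} φ(n) = 150

Compute φ(n) for each 1 ≤ n ≤ 22: φ(1) = 1, φ(2) = 1, φ(3) = 2, φ(4) = 2, φ(5) = 4, φ(6) = 2, φ(7) = 6, φ(8) = 4, φ(9) = 6, φ(10) = 4, φ(11) = 10, φ(12) = 4, φ(13) = 12, φ(14) = 6, φ(15) = 8, φ(16) = 8, φ(17) = 16, φ(18) = 6, φ(19) = 18, φ(20) = 8, φ(21) = 12, φ(22) = 10. Summing all 22 values: 150. (Average order: Σ_{n ≤ x} φ(n) ~ (3/π²) x². For x = 22, (3/π²)·22² ≈ 147.12.)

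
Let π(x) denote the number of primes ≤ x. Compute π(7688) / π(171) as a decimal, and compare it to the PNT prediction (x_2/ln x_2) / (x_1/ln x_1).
π(7688)/π(171) = 975/39 ≈ 25.0000;  PNT prediction ≈ 25.8359.

π(171) = 39 and π(7688) = 975, so π(7688)/π(171) ≈ 25.0000. The PNT-predicted ratio is (7688/ln(7688)) / (171/ln(171)) ≈ 25.8359. The two agree to within a few percent, as expected.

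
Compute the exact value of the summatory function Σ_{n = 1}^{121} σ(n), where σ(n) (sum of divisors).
Σ_{n ≤ 121} σ(n) = 12106

Compute σ(n) for each 1 ≤ n ≤ 121: σ(1) = 1, σ(2) = 3, σ(3) = 4, σ(4) = 7, σ(5) = 6, σ(6) = 12, σ(7) = 8, σ(8) = 15, σ(9) = 13, σ(10) = 18, σ(11) = 12, σ(12) = 28, σ(13) = 14, σ(14) = 24, σ(15) = 24, σ(16) = 31, σ(17) = 18, σ(18) = 39, σ(19) = 20, σ(20) = 42, σ(21) = 32, σ(22) = 36, σ(23) = 24, σ(24) = 60, σ(25) = 31, σ(26) = 42, σ(27) = 40, σ(28) = 56, σ(29) = 30, σ(30) = 72, σ(31) = 32, σ(32) = 63, σ(33) = 48, σ(34) = 54, σ(35) = 48, σ(36) = 91, σ(37) = 38, σ(38) = 60, σ(39) = 56, σ(40) = 90, σ(41) = 42, σ(42) = 96, σ(43) = 44, σ(44) = 84, σ(45) = 78, σ(46) = 72, σ(47) = 48, σ(48) = 124, σ(49) = 57, σ(50) = 93, σ(51) = 72, σ(52) = 98, σ(53) = 54, σ(54) = 120, σ(55) = 72, σ(56) = 120, σ(57) = 80, σ(58) = 90, σ(59) = 60, σ(60) = 168, σ(61) = 62, σ(62) = 96, σ(63) = 104, σ(64) = 127, σ(65) = 84, σ(66) = 144, σ(67) = 68, σ(68) = 126, σ(69) = 96, σ(70) = 144, σ(71) = 72, σ(72) = 195, σ(73) = 74, σ(74) = 114, σ(75) = 124, σ(76) = 140, σ(77) = 96, σ(78) = 168, σ(79) = 80, σ(80) = 186, σ(81) = 121, σ(82) = 126, σ(83) = 84, σ(84) = 224, σ(85) = 108, σ(86) = 132, σ(87) = 120, σ(88) = 180, σ(89) = 90, σ(90) = 234, σ(91) = 112, σ(92) = 168, σ(93) = 128, σ(94) = 144, σ(95) = 120, σ(96) = 252, σ(97) = 98, σ(98) = 171, σ(99) = 156, σ(100) = 217, σ(101) = 102, σ(102) = 216, σ(103) = 104, σ(104) = 210, σ(105) = 192, σ(106) = 162, σ(107) = 108, σ(108) = 280, σ(109) = 110, σ(110) = 216, σ(111) = 152, σ(112) = 248, σ(113) = 114, σ(114) = 240, σ(115) = 144, σ(116) = 210, σ(117) = 182, σ(118) = 180, σ(119) = 144, σ(120) = 360, σ(121) = 133. Summing all 121 values: 12106. (Average order: Σ_{n ≤ x} σ(n) ~ (π²/12) x². For x = 121, (π²/12)·121² ≈ 12041.74.)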